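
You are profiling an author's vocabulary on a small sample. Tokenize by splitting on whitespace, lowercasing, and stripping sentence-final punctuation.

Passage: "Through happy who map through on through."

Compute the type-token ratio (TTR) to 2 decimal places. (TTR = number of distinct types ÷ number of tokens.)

N = 7 tokens, V = 5 types.
TTR = V / N = 5 / 7 = 0.71

0.71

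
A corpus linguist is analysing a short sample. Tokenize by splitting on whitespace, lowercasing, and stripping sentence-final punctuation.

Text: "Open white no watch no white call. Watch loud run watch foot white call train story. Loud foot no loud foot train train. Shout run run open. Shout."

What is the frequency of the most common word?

3

Frequencies: white:3, no:3, watch:3, loud:3, run:3, foot:3, train:3, open:2, call:2, shout:2, story:1
Most common: 'white' with frequency 3.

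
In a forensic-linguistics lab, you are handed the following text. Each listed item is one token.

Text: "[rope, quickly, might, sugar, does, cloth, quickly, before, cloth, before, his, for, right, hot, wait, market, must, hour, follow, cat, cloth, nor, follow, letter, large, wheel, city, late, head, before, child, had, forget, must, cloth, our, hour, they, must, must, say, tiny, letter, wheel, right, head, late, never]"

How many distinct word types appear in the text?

32

Distinct types: {before, cat, child, city, cloth, does, follow, for, forget, had, head, his, hot, hour, large, late, letter, market, might, must, never, nor, our, quickly, right, rope, say, sugar, they, tiny, wait, wheel}
V = 32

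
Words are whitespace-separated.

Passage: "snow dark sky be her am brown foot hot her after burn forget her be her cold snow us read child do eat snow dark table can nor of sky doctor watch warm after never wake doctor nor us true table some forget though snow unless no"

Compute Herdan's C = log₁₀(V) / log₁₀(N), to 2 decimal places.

0.90

N = 47, V = 32.
log₁₀(V) = 1.505150, log₁₀(N) = 1.672098
C = 1.505150 / 1.672098 = 0.90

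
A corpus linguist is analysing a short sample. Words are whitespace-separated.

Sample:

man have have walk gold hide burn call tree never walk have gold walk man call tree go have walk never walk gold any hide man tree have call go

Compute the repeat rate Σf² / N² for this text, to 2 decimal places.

0.11

Frequencies: have:5, walk:5, man:3, gold:3, call:3, tree:3, hide:2, never:2, go:2, burn:1, any:1
Σf² = 100; N² = 900
Repeat rate = 100 / 900 = 0.11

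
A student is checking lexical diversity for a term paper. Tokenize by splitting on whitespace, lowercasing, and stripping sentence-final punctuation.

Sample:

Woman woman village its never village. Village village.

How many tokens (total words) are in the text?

Tokens: woman, woman, village, its, never, village, village, village
N = 8

8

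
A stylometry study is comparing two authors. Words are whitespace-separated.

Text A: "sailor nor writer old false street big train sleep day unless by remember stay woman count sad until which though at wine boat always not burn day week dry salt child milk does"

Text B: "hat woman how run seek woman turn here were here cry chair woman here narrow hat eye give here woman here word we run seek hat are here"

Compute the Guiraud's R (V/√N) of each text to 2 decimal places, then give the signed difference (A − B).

A: V=32, N=33, R=5.57
B: V=16, N=28, R=3.02
Difference = 5.57 − 3.02 = 2.55

2.55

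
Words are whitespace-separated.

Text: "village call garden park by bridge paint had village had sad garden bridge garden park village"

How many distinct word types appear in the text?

9

Distinct types: {bridge, by, call, garden, had, paint, park, sad, village}
V = 9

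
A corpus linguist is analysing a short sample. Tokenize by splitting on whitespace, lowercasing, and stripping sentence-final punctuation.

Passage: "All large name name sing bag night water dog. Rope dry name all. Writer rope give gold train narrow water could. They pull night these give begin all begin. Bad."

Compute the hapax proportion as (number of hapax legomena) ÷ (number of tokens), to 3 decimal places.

Frequencies: all:3, name:3, night:2, water:2, rope:2, give:2, begin:2, large:1, sing:1, bag:1, dog:1, dry:1, writer:1, gold:1, train:1, narrow:1, could:1, they:1, pull:1, these:1, … (1 more, each freq 1)
Hapax count = 14; token count = 30.
Ratio = 14 / 30 = 0.467

0.467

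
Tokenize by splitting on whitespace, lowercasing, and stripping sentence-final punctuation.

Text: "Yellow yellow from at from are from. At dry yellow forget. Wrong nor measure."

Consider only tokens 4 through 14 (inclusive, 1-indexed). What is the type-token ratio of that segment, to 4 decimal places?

Segment tokens 4–14: at, from, are, from, at, dry, yellow, forget, wrong, nor, measure
Segment N = 11, segment V = 9.
TTR = 9 / 11 = 0.8182

0.8182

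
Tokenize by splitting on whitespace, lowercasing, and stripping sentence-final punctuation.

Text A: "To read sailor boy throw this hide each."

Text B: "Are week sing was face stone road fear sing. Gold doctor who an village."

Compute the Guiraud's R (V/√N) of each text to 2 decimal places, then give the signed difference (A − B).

A: V=8, N=8, R=2.83
B: V=13, N=14, R=3.47
Difference = 2.83 − 3.47 = -0.64

-0.64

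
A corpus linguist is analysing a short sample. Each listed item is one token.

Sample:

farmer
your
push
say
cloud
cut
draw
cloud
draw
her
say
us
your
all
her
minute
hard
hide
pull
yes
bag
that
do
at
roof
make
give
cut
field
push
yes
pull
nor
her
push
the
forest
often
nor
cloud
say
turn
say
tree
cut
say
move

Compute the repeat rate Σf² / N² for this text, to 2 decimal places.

0.05

Frequencies: say:5, push:3, cloud:3, cut:3, her:3, your:2, draw:2, pull:2, yes:2, nor:2, farmer:1, us:1, all:1, minute:1, hard:1, hide:1, bag:1, that:1, do:1, at:1, … (10 more, each freq 1)
Σf² = 101; N² = 2209
Repeat rate = 101 / 2209 = 0.05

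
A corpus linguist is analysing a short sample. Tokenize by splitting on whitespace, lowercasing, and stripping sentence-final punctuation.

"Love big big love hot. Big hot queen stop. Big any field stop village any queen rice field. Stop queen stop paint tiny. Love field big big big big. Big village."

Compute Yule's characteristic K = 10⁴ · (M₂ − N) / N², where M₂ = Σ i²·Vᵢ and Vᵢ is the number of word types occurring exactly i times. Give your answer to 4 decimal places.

Frequencies: big:9, stop:4, love:3, queen:3, field:3, hot:2, any:2, village:2, rice:1, paint:1, tiny:1
N = 31. Frequency spectrum: V_1=3, V_2=3, V_3=3, V_4=1, V_9=1
M₂ = 1²·3 + 2²·3 + 3²·3 + 4²·1 + 9²·1 = 139
K = 10000 × (139 − 31) / 31² = 1123.8293

1123.8293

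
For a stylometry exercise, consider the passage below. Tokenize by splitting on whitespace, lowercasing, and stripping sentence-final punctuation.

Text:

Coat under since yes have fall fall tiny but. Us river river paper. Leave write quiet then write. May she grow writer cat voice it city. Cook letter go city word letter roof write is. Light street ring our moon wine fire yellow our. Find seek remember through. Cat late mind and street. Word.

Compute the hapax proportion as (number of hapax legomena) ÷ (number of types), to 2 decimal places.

0.80

Frequencies: write:3, fall:2, river:2, cat:2, city:2, letter:2, word:2, street:2, our:2, coat:1, under:1, since:1, yes:1, have:1, tiny:1, but:1, us:1, paper:1, leave:1, quiet:1, … (24 more, each freq 1)
Hapax count = 35; type count = 44.
Ratio = 35 / 44 = 0.80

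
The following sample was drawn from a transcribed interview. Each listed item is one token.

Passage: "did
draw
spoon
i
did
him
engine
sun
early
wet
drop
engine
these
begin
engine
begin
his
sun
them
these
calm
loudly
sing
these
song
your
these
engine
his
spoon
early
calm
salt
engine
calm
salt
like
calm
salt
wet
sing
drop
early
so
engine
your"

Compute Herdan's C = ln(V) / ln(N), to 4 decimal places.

N = 46, V = 22.
ln(V) = 3.091042, ln(N) = 3.828641
C = 3.091042 / 3.828641 = 0.8073

0.8073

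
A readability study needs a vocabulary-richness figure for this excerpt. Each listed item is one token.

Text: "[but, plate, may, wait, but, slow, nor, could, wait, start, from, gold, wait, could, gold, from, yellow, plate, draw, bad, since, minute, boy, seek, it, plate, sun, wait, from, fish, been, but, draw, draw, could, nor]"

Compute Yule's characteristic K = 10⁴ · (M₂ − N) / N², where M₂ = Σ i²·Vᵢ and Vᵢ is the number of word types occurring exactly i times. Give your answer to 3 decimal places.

Frequencies: wait:4, but:3, plate:3, could:3, from:3, draw:3, nor:2, gold:2, may:1, slow:1, start:1, yellow:1, bad:1, since:1, minute:1, boy:1, seek:1, it:1, sun:1, fish:1, … (1 more, each freq 1)
N = 36. Frequency spectrum: V_1=13, V_2=2, V_3=5, V_4=1
M₂ = 1²·13 + 2²·2 + 3²·5 + 4²·1 = 82
K = 10000 × (82 − 36) / 36² = 354.938

354.938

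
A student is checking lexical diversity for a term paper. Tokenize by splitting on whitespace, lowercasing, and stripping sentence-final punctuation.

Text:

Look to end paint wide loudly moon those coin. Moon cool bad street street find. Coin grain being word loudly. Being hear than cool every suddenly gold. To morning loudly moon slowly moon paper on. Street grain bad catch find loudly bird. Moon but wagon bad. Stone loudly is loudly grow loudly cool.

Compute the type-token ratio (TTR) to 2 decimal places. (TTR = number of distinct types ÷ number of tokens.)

0.60

N = 53 tokens, V = 32 types.
TTR = V / N = 32 / 53 = 0.60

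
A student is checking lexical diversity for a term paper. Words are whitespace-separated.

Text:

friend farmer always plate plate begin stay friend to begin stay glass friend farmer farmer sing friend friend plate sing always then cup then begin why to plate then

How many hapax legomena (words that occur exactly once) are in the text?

3

Frequencies: friend:5, plate:4, farmer:3, begin:3, then:3, always:2, stay:2, to:2, sing:2, glass:1, cup:1, why:1
Hapax (freq=1): cup, glass, why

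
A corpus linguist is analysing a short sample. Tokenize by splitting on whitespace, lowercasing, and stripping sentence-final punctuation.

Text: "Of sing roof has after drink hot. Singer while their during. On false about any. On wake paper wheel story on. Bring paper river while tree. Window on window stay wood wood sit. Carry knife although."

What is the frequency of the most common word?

Frequencies: on:4, while:2, paper:2, window:2, wood:2, of:1, sing:1, roof:1, has:1, after:1, drink:1, hot:1, singer:1, their:1, during:1, false:1, about:1, any:1, wake:1, wheel:1, … (9 more, each freq 1)
Most common: 'on' with frequency 4.

4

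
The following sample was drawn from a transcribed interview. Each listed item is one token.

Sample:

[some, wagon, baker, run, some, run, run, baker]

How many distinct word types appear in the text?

4

Distinct types: {baker, run, some, wagon}
V = 4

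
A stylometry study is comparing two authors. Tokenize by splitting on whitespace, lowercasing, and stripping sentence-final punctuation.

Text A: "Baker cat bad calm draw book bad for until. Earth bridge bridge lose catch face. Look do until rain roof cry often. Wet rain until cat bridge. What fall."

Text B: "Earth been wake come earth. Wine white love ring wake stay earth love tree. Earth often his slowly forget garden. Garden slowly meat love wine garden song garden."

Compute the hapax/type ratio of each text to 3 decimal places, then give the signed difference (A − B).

A: hapax=17, V=22, ratio=0.773
B: hapax=11, V=17, ratio=0.647
Difference = 0.773 − 0.647 = 0.126

0.126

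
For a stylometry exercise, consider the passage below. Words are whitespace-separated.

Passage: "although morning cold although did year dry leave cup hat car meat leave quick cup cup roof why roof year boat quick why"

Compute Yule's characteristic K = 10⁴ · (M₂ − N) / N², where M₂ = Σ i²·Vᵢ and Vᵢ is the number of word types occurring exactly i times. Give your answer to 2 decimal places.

Frequencies: cup:3, although:2, year:2, leave:2, quick:2, roof:2, why:2, morning:1, cold:1, did:1, dry:1, hat:1, car:1, meat:1, boat:1
N = 23. Frequency spectrum: V_1=8, V_2=6, V_3=1
M₂ = 1²·8 + 2²·6 + 3²·1 = 41
K = 10000 × (41 − 23) / 23² = 340.26

340.26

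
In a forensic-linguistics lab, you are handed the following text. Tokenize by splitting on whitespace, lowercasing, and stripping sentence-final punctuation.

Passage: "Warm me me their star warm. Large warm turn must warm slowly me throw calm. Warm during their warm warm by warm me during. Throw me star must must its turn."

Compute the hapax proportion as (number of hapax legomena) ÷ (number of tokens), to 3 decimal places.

Frequencies: warm:8, me:5, must:3, their:2, star:2, turn:2, throw:2, during:2, large:1, slowly:1, calm:1, by:1, its:1
Hapax count = 5; token count = 31.
Ratio = 5 / 31 = 0.161

0.161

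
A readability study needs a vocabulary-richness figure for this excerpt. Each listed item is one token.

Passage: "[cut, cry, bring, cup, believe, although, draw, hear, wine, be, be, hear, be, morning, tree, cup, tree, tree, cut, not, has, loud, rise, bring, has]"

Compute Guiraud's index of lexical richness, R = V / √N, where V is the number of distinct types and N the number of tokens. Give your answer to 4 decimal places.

N = 25, V = 16.
√N = 5.000000
R = 16 / 5.000000 = 3.2000

3.2000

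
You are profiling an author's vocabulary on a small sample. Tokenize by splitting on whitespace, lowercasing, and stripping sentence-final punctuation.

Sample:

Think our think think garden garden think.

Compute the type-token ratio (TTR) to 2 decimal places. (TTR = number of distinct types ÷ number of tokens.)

N = 7 tokens, V = 3 types.
TTR = V / N = 3 / 7 = 0.43

0.43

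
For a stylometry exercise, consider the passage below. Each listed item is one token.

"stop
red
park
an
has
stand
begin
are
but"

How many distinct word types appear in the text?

Distinct types: {an, are, begin, but, has, park, red, stand, stop}
V = 9

9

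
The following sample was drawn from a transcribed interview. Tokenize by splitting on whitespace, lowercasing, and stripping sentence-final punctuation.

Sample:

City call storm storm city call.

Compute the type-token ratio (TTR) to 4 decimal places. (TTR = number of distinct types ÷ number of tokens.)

N = 6 tokens, V = 3 types.
TTR = V / N = 3 / 6 = 0.5000

0.5000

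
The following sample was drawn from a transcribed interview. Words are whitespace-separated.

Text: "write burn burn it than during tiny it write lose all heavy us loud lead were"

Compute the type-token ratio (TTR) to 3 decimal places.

0.813

N = 16 tokens, V = 13 types.
TTR = V / N = 13 / 16 = 0.813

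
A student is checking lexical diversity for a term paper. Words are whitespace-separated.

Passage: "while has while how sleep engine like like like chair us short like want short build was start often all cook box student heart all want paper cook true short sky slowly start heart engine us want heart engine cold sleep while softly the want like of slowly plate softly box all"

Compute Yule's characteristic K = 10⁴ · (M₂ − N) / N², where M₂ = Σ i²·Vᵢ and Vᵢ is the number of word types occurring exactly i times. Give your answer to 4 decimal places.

Frequencies: like:5, want:4, while:3, engine:3, short:3, all:3, heart:3, sleep:2, us:2, start:2, cook:2, box:2, slowly:2, softly:2, has:1, how:1, chair:1, build:1, was:1, often:1, … (8 more, each freq 1)
N = 52. Frequency spectrum: V_1=14, V_2=7, V_3=5, V_4=1, V_5=1
M₂ = 1²·14 + 2²·7 + 3²·5 + 4²·1 + 5²·1 = 128
K = 10000 × (128 − 52) / 52² = 281.0651

281.0651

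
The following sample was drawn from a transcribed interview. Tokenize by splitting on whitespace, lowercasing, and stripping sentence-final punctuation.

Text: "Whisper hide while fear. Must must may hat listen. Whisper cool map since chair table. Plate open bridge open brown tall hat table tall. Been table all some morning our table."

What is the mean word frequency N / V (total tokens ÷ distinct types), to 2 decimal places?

1.35

N = 31 tokens, V = 23 types.
Mean frequency = N / V = 31 / 23 = 1.35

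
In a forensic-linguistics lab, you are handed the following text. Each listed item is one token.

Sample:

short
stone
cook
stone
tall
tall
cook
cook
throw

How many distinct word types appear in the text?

Distinct types: {cook, short, stone, tall, throw}
V = 5

5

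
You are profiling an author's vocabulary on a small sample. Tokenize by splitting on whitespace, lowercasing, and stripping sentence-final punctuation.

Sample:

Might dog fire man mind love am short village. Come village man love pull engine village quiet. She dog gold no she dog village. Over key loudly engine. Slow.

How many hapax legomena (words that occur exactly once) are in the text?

Frequencies: village:4, dog:3, man:2, love:2, engine:2, she:2, might:1, fire:1, mind:1, am:1, short:1, come:1, pull:1, quiet:1, gold:1, no:1, over:1, key:1, loudly:1, slow:1
Hapax (freq=1): am, come, fire, gold, key, loudly, might, mind, no, over, pull, quiet, short, slow

14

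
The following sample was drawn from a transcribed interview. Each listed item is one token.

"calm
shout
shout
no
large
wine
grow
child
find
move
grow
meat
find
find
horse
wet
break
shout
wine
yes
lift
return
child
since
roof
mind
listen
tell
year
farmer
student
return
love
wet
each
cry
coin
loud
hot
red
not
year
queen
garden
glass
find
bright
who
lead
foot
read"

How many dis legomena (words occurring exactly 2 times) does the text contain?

6

Frequencies: find:4, shout:3, wine:2, grow:2, child:2, wet:2, return:2, year:2, calm:1, no:1, large:1, move:1, meat:1, horse:1, break:1, yes:1, lift:1, since:1, roof:1, mind:1, … (20 more, each freq 1)
Words with frequency 2: child, grow, return, wet, wine, year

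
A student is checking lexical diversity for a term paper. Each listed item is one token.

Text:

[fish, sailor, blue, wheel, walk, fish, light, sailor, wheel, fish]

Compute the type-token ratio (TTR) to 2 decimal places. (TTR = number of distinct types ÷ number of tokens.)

0.60

N = 10 tokens, V = 6 types.
TTR = V / N = 6 / 10 = 0.60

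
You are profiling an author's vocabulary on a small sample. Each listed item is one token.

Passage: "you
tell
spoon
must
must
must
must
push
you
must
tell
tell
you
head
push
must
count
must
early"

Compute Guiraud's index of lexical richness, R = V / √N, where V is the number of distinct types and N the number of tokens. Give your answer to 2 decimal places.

1.84

N = 19, V = 8.
√N = 4.358899
R = 8 / 4.358899 = 1.84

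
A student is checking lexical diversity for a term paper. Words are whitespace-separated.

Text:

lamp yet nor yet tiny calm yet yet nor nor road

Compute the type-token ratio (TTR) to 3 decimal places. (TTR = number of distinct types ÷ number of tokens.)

0.545

N = 11 tokens, V = 6 types.
TTR = V / N = 6 / 11 = 0.545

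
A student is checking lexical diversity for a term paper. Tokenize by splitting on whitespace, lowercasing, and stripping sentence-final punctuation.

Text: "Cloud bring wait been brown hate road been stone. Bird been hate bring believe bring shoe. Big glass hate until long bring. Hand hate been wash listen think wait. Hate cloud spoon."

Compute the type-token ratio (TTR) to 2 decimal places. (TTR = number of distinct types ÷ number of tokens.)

0.63

N = 32 tokens, V = 20 types.
TTR = V / N = 20 / 32 = 0.63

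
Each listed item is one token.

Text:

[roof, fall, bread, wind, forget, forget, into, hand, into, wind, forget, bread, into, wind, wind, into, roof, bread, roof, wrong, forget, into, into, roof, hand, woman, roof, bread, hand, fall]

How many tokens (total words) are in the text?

30

Tokens: roof, fall, bread, wind, forget, forget, into, hand, into, wind, forget, bread, into, wind, wind, into, roof, bread, roof, wrong, forget, into, into, roof, hand, woman, roof, bread, hand, fall
N = 30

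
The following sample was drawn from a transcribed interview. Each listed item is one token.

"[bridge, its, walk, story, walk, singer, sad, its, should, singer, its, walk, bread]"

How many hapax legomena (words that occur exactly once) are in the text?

Frequencies: its:3, walk:3, singer:2, bridge:1, story:1, sad:1, should:1, bread:1
Hapax (freq=1): bread, bridge, sad, should, story

5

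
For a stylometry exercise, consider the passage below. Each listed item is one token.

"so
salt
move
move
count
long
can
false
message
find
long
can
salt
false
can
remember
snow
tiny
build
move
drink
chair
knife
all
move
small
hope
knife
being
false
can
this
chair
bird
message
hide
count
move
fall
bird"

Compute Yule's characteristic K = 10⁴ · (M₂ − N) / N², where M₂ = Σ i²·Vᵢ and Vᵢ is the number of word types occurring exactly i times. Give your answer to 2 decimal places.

325.00

Frequencies: move:5, can:4, false:3, salt:2, count:2, long:2, message:2, chair:2, knife:2, bird:2, so:1, find:1, remember:1, snow:1, tiny:1, build:1, drink:1, all:1, small:1, hope:1, … (4 more, each freq 1)
N = 40. Frequency spectrum: V_1=14, V_2=7, V_3=1, V_4=1, V_5=1
M₂ = 1²·14 + 2²·7 + 3²·1 + 4²·1 + 5²·1 = 92
K = 10000 × (92 − 40) / 40² = 325.00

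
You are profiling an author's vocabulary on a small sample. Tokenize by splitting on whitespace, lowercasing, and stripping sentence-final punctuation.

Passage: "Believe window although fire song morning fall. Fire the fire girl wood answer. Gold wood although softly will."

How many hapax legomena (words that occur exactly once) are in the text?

11

Frequencies: fire:3, although:2, wood:2, believe:1, window:1, song:1, morning:1, fall:1, the:1, girl:1, answer:1, gold:1, softly:1, will:1
Hapax (freq=1): answer, believe, fall, girl, gold, morning, softly, song, the, will, window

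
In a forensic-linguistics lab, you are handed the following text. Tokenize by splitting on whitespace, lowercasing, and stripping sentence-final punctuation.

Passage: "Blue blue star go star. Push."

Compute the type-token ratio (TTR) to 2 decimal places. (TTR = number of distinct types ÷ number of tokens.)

N = 6 tokens, V = 4 types.
TTR = V / N = 4 / 6 = 0.67

0.67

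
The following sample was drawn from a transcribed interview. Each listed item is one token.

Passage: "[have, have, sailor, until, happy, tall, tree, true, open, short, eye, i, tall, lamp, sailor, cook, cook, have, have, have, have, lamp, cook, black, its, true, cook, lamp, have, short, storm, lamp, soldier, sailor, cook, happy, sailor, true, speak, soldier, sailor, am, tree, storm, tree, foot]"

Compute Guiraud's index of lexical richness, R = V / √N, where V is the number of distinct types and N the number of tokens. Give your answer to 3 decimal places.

2.949

N = 46, V = 20.
√N = 6.782330
R = 20 / 6.782330 = 2.949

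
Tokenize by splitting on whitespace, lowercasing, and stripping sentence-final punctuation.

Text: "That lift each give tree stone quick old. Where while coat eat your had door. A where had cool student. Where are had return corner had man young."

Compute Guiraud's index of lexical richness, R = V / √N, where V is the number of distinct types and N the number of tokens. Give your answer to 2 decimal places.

N = 28, V = 23.
√N = 5.291503
R = 23 / 5.291503 = 4.35

4.35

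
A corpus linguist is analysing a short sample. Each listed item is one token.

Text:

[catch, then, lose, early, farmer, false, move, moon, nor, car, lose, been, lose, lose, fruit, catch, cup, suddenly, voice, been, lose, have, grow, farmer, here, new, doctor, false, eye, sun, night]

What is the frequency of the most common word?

5

Frequencies: lose:5, catch:2, farmer:2, false:2, been:2, then:1, early:1, move:1, moon:1, nor:1, car:1, fruit:1, cup:1, suddenly:1, voice:1, have:1, grow:1, here:1, new:1, doctor:1, … (3 more, each freq 1)
Most common: 'lose' with frequency 5.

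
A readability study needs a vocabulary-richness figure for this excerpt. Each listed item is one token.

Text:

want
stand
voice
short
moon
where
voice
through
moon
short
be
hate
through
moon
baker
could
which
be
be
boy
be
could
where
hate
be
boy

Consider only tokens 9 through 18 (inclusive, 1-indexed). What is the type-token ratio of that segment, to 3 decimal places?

Segment tokens 9–18: moon, short, be, hate, through, moon, baker, could, which, be
Segment N = 10, segment V = 8.
TTR = 8 / 10 = 0.800

0.800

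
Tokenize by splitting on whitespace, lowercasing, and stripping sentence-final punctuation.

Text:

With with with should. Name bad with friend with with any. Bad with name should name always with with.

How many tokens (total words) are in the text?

Tokens: with, with, with, should, name, bad, with, friend, with, with, any, bad, with, name, should, name, always, with, with
N = 19

19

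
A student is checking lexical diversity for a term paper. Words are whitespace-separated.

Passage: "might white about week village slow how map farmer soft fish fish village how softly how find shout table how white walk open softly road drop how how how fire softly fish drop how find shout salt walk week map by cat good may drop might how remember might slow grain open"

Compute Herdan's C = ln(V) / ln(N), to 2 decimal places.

0.83

N = 52, V = 27.
ln(V) = 3.295837, ln(N) = 3.951244
C = 3.295837 / 3.951244 = 0.83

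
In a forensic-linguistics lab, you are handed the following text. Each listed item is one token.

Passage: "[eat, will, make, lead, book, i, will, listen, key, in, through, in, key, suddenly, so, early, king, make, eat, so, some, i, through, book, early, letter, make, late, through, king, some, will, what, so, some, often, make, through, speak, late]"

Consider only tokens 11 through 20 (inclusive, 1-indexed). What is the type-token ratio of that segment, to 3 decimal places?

Segment tokens 11–20: through, in, key, suddenly, so, early, king, make, eat, so
Segment N = 10, segment V = 9.
TTR = 9 / 10 = 0.900

0.900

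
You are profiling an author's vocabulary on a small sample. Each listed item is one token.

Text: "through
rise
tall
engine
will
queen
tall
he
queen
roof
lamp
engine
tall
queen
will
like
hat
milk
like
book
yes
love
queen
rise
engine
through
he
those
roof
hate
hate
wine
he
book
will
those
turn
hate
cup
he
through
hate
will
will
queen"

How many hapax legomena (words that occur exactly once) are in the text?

Frequencies: will:5, queen:5, he:4, hate:4, through:3, tall:3, engine:3, rise:2, roof:2, like:2, book:2, those:2, lamp:1, hat:1, milk:1, yes:1, love:1, wine:1, turn:1, cup:1
Hapax (freq=1): cup, hat, lamp, love, milk, turn, wine, yes

8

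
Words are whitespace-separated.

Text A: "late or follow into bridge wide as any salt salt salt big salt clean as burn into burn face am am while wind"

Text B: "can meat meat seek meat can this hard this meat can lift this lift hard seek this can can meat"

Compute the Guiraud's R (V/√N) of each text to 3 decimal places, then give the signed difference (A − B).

A: V=16, N=23, R=3.336
B: V=6, N=20, R=1.342
Difference = 3.336 − 1.342 = 1.994

1.994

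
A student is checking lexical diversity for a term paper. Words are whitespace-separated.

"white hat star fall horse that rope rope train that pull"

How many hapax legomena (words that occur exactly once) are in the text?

7

Frequencies: that:2, rope:2, white:1, hat:1, star:1, fall:1, horse:1, train:1, pull:1
Hapax (freq=1): fall, hat, horse, pull, star, train, white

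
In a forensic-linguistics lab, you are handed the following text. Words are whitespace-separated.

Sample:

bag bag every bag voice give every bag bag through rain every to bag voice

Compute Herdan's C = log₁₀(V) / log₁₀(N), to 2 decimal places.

N = 15, V = 7.
log₁₀(V) = 0.845098, log₁₀(N) = 1.176091
C = 0.845098 / 1.176091 = 0.72

0.72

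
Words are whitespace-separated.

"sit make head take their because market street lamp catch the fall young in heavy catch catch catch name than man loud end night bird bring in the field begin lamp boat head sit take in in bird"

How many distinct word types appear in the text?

Distinct types: {because, begin, bird, boat, bring, catch, end, fall, field, head, heavy, in, lamp, loud, make, man, market, name, night, sit, street, take, than, the, their, young}
V = 26

26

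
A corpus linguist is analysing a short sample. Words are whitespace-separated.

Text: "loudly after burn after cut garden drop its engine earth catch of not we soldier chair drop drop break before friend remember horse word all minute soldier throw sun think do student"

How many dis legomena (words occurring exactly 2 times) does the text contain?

2

Frequencies: drop:3, after:2, soldier:2, loudly:1, burn:1, cut:1, garden:1, its:1, engine:1, earth:1, catch:1, of:1, not:1, we:1, chair:1, break:1, before:1, friend:1, remember:1, horse:1, … (8 more, each freq 1)
Words with frequency 2: after, soldier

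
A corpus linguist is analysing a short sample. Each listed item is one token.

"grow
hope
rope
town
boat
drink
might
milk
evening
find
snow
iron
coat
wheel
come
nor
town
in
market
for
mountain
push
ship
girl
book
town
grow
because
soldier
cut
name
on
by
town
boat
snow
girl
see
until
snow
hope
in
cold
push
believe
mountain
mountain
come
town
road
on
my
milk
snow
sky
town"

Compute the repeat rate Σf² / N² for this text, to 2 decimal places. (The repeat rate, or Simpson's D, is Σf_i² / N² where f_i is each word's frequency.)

Frequencies: town:6, snow:4, mountain:3, grow:2, hope:2, boat:2, milk:2, come:2, in:2, push:2, girl:2, on:2, rope:1, drink:1, might:1, evening:1, find:1, iron:1, coat:1, wheel:1, … (17 more, each freq 1)
Σf² = 122; N² = 3136
Repeat rate = 122 / 3136 = 0.04

0.04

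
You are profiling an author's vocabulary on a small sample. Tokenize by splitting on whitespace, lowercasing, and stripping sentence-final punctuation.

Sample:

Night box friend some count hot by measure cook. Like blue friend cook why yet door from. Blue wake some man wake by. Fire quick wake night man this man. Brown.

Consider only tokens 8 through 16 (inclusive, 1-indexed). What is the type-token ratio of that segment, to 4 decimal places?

0.8889

Segment tokens 8–16: measure, cook, like, blue, friend, cook, why, yet, door
Segment N = 9, segment V = 8.
TTR = 8 / 9 = 0.8889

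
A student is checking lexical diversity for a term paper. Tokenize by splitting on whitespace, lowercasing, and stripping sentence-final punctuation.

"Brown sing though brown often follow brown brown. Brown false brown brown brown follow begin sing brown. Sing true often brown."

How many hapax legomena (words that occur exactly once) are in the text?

Frequencies: brown:10, sing:3, often:2, follow:2, though:1, false:1, begin:1, true:1
Hapax (freq=1): begin, false, though, true

4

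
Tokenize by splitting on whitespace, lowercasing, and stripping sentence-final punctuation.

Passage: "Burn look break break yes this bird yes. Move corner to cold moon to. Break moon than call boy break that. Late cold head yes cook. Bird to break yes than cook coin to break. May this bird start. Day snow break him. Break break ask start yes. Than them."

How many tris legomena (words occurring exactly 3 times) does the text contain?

2

Frequencies: break:9, yes:5, to:4, bird:3, than:3, this:2, cold:2, moon:2, cook:2, start:2, burn:1, look:1, move:1, corner:1, call:1, boy:1, that:1, late:1, head:1, coin:1, … (6 more, each freq 1)
Words with frequency 3: bird, than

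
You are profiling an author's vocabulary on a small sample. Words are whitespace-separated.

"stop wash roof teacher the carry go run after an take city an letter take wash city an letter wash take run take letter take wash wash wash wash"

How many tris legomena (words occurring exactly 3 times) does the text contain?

2

Frequencies: wash:7, take:5, an:3, letter:3, run:2, city:2, stop:1, roof:1, teacher:1, the:1, carry:1, go:1, after:1
Words with frequency 3: an, letter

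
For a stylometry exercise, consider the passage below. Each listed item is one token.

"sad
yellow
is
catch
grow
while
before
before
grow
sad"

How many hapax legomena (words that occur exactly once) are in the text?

Frequencies: sad:2, grow:2, before:2, yellow:1, is:1, catch:1, while:1
Hapax (freq=1): catch, is, while, yellow

4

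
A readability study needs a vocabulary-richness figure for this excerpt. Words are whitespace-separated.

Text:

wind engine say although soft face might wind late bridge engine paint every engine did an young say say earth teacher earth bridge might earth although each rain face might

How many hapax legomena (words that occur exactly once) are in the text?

Frequencies: engine:3, say:3, might:3, earth:3, wind:2, although:2, face:2, bridge:2, soft:1, late:1, paint:1, every:1, did:1, an:1, young:1, teacher:1, each:1, rain:1
Hapax (freq=1): an, did, each, every, late, paint, rain, soft, teacher, young

10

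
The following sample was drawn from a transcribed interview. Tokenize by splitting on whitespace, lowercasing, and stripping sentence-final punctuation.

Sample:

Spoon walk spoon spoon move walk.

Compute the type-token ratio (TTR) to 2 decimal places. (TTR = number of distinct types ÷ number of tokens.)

0.50

N = 6 tokens, V = 3 types.
TTR = V / N = 3 / 6 = 0.50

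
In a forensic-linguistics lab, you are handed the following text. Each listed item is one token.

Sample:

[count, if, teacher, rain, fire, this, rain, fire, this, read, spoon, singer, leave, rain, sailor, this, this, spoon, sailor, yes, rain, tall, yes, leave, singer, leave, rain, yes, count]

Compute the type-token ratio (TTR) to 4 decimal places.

0.4483

N = 29 tokens, V = 13 types.
TTR = V / N = 13 / 29 = 0.4483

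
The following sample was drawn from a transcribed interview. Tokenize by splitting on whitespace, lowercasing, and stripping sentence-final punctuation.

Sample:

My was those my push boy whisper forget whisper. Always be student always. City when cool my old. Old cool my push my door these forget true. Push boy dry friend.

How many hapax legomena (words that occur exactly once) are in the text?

Frequencies: my:5, push:3, boy:2, whisper:2, forget:2, always:2, cool:2, old:2, was:1, those:1, be:1, student:1, city:1, when:1, door:1, these:1, true:1, dry:1, friend:1
Hapax (freq=1): be, city, door, dry, friend, student, these, those, true, was, when

11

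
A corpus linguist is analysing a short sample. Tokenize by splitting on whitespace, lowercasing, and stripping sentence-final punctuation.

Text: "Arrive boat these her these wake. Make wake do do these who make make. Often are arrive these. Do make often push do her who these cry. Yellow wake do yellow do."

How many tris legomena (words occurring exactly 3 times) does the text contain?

Frequencies: do:6, these:5, make:4, wake:3, arrive:2, her:2, who:2, often:2, yellow:2, boat:1, are:1, push:1, cry:1
Words with frequency 3: wake

1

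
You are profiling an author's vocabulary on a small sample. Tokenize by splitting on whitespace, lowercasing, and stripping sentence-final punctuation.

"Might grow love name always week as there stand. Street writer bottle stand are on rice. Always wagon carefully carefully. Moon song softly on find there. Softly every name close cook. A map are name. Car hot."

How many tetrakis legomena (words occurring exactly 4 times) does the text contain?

Frequencies: name:3, always:2, there:2, stand:2, are:2, on:2, carefully:2, softly:2, might:1, grow:1, love:1, week:1, as:1, street:1, writer:1, bottle:1, rice:1, wagon:1, moon:1, song:1, … (8 more, each freq 1)
Words with frequency 4: (none)

0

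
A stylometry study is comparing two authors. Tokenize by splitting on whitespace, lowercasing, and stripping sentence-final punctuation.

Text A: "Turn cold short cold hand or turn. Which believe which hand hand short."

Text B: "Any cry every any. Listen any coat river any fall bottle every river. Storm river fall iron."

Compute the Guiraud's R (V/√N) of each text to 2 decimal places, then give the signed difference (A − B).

A: V=7, N=13, R=1.94
B: V=10, N=17, R=2.43
Difference = 1.94 − 2.43 = -0.49

-0.49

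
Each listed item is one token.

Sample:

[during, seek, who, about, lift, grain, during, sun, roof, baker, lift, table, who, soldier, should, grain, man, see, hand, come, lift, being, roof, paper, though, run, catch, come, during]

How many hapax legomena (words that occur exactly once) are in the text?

15

Frequencies: during:3, lift:3, who:2, grain:2, roof:2, come:2, seek:1, about:1, sun:1, baker:1, table:1, soldier:1, should:1, man:1, see:1, hand:1, being:1, paper:1, though:1, run:1, … (1 more, each freq 1)
Hapax (freq=1): about, baker, being, catch, hand, man, paper, run, see, seek, should, soldier, sun, table, though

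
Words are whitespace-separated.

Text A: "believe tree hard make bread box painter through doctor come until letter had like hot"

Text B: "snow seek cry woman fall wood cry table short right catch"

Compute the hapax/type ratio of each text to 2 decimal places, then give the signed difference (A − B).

A: hapax=15, V=15, ratio=1.00
B: hapax=9, V=10, ratio=0.90
Difference = 1.00 − 0.90 = 0.10

0.10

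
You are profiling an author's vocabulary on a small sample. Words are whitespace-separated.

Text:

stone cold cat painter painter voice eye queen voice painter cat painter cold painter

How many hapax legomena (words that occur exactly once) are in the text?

Frequencies: painter:5, cold:2, cat:2, voice:2, stone:1, eye:1, queen:1
Hapax (freq=1): eye, queen, stone

3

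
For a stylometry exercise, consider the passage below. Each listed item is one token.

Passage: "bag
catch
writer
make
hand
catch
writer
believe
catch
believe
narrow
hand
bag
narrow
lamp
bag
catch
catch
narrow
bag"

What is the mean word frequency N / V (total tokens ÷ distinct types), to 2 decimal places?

2.50

N = 20 tokens, V = 8 types.
Mean frequency = N / V = 20 / 8 = 2.50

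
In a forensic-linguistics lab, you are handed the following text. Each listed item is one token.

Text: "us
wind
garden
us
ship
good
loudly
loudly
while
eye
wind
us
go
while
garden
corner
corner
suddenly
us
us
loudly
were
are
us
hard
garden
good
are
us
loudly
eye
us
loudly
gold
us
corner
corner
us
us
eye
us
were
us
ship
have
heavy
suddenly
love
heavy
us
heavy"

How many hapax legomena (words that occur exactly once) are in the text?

5

Frequencies: us:14, loudly:5, corner:4, garden:3, eye:3, heavy:3, wind:2, ship:2, good:2, while:2, suddenly:2, were:2, are:2, go:1, hard:1, gold:1, have:1, love:1
Hapax (freq=1): go, gold, hard, have, love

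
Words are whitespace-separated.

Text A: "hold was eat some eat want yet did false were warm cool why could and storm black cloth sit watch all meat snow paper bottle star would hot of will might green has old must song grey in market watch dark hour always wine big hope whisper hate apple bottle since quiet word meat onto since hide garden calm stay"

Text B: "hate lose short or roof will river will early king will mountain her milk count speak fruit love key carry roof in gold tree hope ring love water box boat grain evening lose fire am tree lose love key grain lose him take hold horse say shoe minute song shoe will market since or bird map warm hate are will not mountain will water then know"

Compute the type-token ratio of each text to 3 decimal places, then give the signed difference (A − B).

TTR(A) = 55/60 = 0.917
TTR(B) = 47/66 = 0.712
Difference = 0.917 − 0.712 = 0.205

0.205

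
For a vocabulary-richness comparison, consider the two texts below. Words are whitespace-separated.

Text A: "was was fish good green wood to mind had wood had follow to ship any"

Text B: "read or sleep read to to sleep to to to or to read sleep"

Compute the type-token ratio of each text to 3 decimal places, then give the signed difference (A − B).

TTR(A) = 11/15 = 0.733
TTR(B) = 4/14 = 0.286
Difference = 0.733 − 0.286 = 0.447

0.447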